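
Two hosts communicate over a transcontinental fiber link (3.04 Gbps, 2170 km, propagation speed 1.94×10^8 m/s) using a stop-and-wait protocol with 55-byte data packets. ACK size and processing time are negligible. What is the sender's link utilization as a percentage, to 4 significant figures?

0.0006470 %

t_tx = L/R = 440/3040000000 = 1.44737e-07 s.
t_prop = 2170000/194000000 = 0.0111856 s; RTT = 0.0223711 s.
Cycle = t_tx + RTT = 0.0223713 s.
Utilization = t_tx / cycle = 1.44737e-07/0.0223713 = 0.0006470 %.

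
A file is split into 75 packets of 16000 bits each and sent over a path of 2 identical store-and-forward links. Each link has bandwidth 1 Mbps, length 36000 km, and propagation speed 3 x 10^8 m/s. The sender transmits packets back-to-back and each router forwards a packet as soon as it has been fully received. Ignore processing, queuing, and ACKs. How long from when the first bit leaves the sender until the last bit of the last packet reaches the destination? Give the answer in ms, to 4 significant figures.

1456 ms

Per-hop transmission t_tx = L/R = 16000/1000000 = 16 ms.
Per-hop propagation t_prop = 36000000/300000000 = 120 ms.
Pipeline fill: first packet needs 2·t_tx to clear all hops; remaining 74 packets each add one t_tx.
Total = (2+75-1)·t_tx + 2·t_prop = 76·16 + 2·120 = 1456 ms.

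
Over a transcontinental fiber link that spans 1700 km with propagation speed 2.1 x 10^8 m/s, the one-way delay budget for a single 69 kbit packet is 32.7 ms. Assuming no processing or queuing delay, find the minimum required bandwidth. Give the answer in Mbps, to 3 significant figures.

Propagation delay = 1700000 / 210000000 = 8.09524 ms.
Transmission budget = 32.7 − 8.09524 = 24.6048 ms.
R ≥ L / t_tx = 69000 bits / 0.0246048 s = 2.80 Mbps.

2.80 Mbps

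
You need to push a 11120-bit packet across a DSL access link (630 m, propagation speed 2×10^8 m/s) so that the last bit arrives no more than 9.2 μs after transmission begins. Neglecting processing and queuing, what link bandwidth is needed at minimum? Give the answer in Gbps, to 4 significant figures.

1.838 Gbps

Propagation delay = 630 / 200000000 = 3.15 μs.
Transmission budget = 9.2 − 3.15 = 6.05 μs.
R ≥ L / t_tx = 11120 bits / 6.05e-06 s = 1.838 Gbps.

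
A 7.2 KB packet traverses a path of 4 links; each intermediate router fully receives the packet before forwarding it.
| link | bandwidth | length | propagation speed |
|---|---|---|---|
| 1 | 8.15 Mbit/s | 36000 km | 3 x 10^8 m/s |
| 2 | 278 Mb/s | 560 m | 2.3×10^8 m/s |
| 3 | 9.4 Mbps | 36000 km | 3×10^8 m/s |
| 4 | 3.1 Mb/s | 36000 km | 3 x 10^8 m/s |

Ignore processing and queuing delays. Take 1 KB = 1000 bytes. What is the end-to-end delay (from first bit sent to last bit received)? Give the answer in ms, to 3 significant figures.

L = 57600 bits.
Transmission delays (L/R per hop): 7.06748, 0.207194, 6.12766, 18.5806 ms; sum = 31.983 ms.
Propagation delays (d/s per hop): 120, 0.00243478, 120, 120 ms; sum = 360.002 ms.
End-to-end = 392 ms.

392 ms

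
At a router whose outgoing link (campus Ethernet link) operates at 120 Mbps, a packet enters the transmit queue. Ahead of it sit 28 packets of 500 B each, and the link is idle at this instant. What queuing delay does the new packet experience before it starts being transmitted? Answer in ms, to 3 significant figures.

0.933 ms

Each queued packet: L/R = 4000/120000000 = 0.0333333 ms.
28 queued → 0.933333 ms.
Queuing delay = 0.933 ms.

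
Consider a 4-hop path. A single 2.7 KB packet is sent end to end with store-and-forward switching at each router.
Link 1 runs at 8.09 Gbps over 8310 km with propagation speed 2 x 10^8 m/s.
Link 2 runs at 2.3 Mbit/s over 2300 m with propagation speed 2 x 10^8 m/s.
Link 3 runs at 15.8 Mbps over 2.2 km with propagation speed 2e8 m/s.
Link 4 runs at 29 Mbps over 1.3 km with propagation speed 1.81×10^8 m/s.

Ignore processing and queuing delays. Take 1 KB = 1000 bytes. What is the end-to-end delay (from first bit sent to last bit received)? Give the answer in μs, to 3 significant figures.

53100 μs

L = 21600 bits.
Transmission delays (L/R per hop): 2.66996, 9391.3, 1367.09, 744.828 μs; sum = 11505.9 μs.
Propagation delays (d/s per hop): 41550, 11.5, 11, 7.18232 μs; sum = 41579.7 μs.
End-to-end = 53100 μs.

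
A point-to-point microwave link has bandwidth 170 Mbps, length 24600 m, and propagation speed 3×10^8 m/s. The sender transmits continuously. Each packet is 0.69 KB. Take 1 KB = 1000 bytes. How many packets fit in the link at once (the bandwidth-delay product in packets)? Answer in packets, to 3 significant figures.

2.53 packets

Propagation delay = 24600 / 300000000 = 8.2e-05 s.
BDP = R × t_prop = 170000000 × 8.2e-05 = 13940 bits.
In packets of 5520 bits: 2.53 packets.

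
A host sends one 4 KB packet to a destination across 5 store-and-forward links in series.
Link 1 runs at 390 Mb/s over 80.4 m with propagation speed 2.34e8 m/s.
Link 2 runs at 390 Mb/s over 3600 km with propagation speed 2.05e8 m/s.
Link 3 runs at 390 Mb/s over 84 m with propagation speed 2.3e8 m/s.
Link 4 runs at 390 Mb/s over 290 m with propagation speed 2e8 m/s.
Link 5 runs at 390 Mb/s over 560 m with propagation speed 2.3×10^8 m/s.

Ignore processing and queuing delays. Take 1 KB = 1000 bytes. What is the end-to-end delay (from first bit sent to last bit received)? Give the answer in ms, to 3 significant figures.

L = 32000 bits.
Transmission delay per hop = L/R = 32000/390000000 = 0.0820513 ms; 5 hops → 0.410256 ms.
Propagation delays (d/s per hop): 0.00034359, 17.561, 0.000365217, 0.00145, 0.00243478 ms; sum = 17.5656 ms.
End-to-end = 18.0 ms.

18.0 ms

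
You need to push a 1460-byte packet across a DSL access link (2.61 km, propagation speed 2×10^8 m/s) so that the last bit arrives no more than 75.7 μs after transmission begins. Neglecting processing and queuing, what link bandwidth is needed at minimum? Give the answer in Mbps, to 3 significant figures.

L = 11680 bits.
Propagation delay = 2610 / 200000000 = 13.05 μs.
Transmission budget = 75.7 − 13.05 = 62.65 μs.
R ≥ L / t_tx = 11680 bits / 6.265e-05 s = 186 Mbps.

186 Mbps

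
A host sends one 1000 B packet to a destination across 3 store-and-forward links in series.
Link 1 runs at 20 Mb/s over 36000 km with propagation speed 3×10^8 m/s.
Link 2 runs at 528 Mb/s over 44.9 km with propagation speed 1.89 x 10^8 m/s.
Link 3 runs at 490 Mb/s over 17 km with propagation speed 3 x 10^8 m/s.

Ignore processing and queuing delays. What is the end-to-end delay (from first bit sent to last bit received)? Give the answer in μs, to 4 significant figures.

120700 μs

L = 1000 × 8 = 8000 bits.
Transmission delays (L/R per hop): 400, 15.1515, 16.3265 μs; sum = 431.478 μs.
Propagation delays (d/s per hop): 120000, 237.566, 56.6667 μs; sum = 120294 μs.
End-to-end = 120700 μs.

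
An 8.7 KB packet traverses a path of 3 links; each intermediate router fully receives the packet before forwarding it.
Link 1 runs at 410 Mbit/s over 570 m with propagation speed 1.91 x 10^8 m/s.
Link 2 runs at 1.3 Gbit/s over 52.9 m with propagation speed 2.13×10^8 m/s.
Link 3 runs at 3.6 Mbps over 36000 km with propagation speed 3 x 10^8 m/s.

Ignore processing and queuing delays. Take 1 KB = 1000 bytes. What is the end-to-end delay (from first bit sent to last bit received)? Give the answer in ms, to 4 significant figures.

139.6 ms

L = 69600 bits.
Transmission delays (L/R per hop): 0.169756, 0.0535385, 19.3333 ms; sum = 19.5566 ms.
Propagation delays (d/s per hop): 0.00298429, 0.000248357, 120 ms; sum = 120.003 ms.
End-to-end = 139.6 ms.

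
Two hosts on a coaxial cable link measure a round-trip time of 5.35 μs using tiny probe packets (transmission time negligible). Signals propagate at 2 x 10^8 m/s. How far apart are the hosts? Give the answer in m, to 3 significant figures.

One-way propagation = RTT/2 = 2.675 μs.
d = s × t = 200000000 × 2.675e-06 = 535 m.

535 m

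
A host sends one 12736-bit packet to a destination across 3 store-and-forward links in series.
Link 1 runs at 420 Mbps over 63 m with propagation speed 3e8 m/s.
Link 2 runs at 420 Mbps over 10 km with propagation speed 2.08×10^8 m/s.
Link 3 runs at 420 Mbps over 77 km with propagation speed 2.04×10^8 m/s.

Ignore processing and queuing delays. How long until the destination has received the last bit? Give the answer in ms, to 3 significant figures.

Transmission delay per hop = L/R = 12736/420000000 = 0.0303238 ms; 3 hops → 0.0909714 ms.
Propagation delays (d/s per hop): 0.00021, 0.0480769, 0.377451 ms; sum = 0.425738 ms.
End-to-end = 0.517 ms.

0.517 ms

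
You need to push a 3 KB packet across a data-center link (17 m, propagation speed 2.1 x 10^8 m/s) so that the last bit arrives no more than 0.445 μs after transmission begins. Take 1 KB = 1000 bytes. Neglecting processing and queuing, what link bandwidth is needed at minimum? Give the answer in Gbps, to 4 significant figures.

L = 24000 bits.
Propagation delay = 17 / 210000000 = 0.0809524 μs.
Transmission budget = 0.445 − 0.0809524 = 0.364048 μs.
R ≥ L / t_tx = 24000 bits / 3.64048e-07 s = 65.93 Gbps.

65.93 Gbps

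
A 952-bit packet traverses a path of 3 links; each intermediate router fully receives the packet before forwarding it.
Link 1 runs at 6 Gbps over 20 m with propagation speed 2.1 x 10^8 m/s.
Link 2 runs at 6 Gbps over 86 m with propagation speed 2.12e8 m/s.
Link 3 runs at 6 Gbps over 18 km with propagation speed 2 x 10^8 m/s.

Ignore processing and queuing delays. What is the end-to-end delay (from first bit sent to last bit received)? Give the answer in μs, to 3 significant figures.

91.0 μs

Transmission delay per hop = L/R = 952/6000000000 = 0.158667 μs; 3 hops → 0.476 μs.
Propagation delays (d/s per hop): 0.0952381, 0.40566, 90 μs; sum = 90.5009 μs.
End-to-end = 91.0 μs.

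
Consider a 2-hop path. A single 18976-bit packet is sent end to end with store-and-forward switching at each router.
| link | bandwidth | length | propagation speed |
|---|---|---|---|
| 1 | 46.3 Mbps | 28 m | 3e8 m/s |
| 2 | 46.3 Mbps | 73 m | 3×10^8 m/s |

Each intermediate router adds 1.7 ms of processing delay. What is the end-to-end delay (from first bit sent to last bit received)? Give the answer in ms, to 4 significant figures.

2.520 ms

Transmission delay per hop = L/R = 18976/46300000 = 0.409849 ms; 2 hops → 0.819698 ms.
Propagation delays (d/s per hop): 9.33333e-05, 0.000243333 ms; sum = 0.000336667 ms.
Processing at 1 router(s): 1 × 1.7 ms = 1.7 ms.
End-to-end = 2.520 ms.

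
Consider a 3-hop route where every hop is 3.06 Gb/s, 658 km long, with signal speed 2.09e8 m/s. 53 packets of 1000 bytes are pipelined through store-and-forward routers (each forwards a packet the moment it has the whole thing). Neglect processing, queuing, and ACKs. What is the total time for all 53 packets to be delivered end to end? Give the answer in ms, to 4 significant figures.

9.589 ms

Per-hop transmission t_tx = L/R = 8000/3060000000 = 0.00261438 ms.
Per-hop propagation t_prop = 658000/209000000 = 3.14833 ms.
Pipeline fill: first packet needs 3·t_tx to clear all hops; remaining 52 packets each add one t_tx.
Total = (3+53-1)·t_tx + 3·t_prop = 55·0.00261438 + 3·3.14833 = 9.589 ms.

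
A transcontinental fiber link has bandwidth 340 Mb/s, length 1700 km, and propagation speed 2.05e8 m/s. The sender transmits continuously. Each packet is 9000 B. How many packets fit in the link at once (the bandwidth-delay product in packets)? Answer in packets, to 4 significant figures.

39.16 packets

Propagation delay = 1700000 / 2.05e+08 = 0.00829268 s.
BDP = R × t_prop = 340000000 × 0.00829268 = 2819510 bits.
In packets of 72000 bits: 39.16 packets.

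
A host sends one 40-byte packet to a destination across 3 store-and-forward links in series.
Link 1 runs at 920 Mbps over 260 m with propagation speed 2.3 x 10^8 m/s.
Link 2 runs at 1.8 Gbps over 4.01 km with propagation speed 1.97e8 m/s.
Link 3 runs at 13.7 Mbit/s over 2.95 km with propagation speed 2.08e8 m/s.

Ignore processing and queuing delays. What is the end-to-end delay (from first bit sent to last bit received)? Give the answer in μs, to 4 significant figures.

59.55 μs

L = 40 × 8 = 320 bits.
Transmission delays (L/R per hop): 0.347826, 0.177778, 23.3577 μs; sum = 23.8833 μs.
Propagation delays (d/s per hop): 1.13043, 20.3553, 14.1827 μs; sum = 35.6685 μs.
End-to-end = 59.55 μs.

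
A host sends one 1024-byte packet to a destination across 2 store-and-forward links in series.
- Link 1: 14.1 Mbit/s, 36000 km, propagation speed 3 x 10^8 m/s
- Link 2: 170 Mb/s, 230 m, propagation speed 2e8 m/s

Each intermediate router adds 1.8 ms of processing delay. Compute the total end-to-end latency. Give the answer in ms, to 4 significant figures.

122.4 ms

L = 1024 × 8 = 8192 bits.
Transmission delays (L/R per hop): 0.580993, 0.0481882 ms; sum = 0.629181 ms.
Propagation delays (d/s per hop): 120, 0.00115 ms; sum = 120.001 ms.
Processing at 1 router(s): 1 × 1.8 ms = 1.8 ms.
End-to-end = 122.4 ms.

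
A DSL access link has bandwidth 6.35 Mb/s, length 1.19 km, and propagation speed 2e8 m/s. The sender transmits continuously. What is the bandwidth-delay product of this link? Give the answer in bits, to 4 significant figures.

Propagation delay = 1190 / 200000000 = 5.95e-06 s.
BDP = R × t_prop = 6350000 × 5.95e-06 = 37.7825 bits.

37.78 bits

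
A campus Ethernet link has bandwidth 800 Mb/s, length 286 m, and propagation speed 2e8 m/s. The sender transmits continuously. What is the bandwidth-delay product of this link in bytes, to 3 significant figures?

143 bytes

Propagation delay = 286 / 200000000 = 1.43e-06 s.
BDP = R × t_prop = 800000000 × 1.43e-06 = 1144 bits.
In bytes: 1144/8 = 143 bytes.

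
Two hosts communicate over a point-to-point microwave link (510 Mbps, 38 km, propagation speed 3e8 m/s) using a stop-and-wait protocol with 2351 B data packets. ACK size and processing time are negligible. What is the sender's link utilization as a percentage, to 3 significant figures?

12.7 %

t_tx = L/R = 18808/510000000 = 3.68784e-05 s.
t_prop = 38000/300000000 = 0.000126667 s; RTT = 0.000253333 s.
Cycle = t_tx + RTT = 0.000290212 s.
Utilization = t_tx / cycle = 3.68784e-05/0.000290212 = 12.7 %.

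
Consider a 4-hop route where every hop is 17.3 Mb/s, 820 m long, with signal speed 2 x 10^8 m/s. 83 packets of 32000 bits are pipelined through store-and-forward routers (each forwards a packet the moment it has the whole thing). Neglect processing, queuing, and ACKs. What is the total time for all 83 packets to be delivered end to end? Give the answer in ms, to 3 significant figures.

Per-hop transmission t_tx = L/R = 32000/17300000 = 1.84971 ms.
Per-hop propagation t_prop = 820/200000000 = 0.0041 ms.
Pipeline fill: first packet needs 4·t_tx to clear all hops; remaining 82 packets each add one t_tx.
Total = (4+83-1)·t_tx + 4·t_prop = 86·1.84971 + 4·0.0041 = 159 ms.

159 ms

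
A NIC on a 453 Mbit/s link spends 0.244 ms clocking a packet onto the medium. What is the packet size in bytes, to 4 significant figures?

L = R × t_tx = 453000000 b/s × 0.000244 s = 110532 bits.
In bytes: 110532 / 8 = 13820 bytes.

13820 bytes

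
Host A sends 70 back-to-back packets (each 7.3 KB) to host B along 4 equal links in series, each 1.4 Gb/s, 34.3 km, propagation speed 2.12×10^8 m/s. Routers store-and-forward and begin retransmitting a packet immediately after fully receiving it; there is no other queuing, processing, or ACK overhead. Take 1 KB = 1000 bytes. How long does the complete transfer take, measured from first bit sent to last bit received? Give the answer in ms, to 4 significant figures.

Per-hop transmission t_tx = L/R = 58400/1400000000 = 0.0417143 ms.
Per-hop propagation t_prop = 34300/212000000 = 0.161792 ms.
Pipeline fill: first packet needs 4·t_tx to clear all hops; remaining 69 packets each add one t_tx.
Total = (4+70-1)·t_tx + 4·t_prop = 73·0.0417143 + 4·0.161792 = 3.692 ms.

3.692 ms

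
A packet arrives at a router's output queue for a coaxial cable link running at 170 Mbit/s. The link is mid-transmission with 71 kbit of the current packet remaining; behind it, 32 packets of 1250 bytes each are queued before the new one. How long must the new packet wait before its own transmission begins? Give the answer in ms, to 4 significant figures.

Each queued packet: L/R = 10000/170000000 = 0.0588235 ms.
32 queued → 1.88235 ms.
Plus remaining 71000 bits of current packet: 0.417647 ms.
Queuing delay = 2.300 ms.

2.300 ms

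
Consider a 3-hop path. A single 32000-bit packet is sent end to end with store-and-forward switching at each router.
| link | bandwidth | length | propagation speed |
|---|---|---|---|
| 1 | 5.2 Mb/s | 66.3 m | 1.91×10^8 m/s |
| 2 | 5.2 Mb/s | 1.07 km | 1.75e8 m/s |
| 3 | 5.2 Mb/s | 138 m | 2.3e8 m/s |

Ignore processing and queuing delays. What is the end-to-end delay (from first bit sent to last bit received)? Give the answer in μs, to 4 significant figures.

Transmission delay per hop = L/R = 32000/5200000 = 6153.85 μs; 3 hops → 18461.5 μs.
Propagation delays (d/s per hop): 0.34712, 6.11429, 0.6 μs; sum = 7.06141 μs.
End-to-end = 18470 μs.

18470 μs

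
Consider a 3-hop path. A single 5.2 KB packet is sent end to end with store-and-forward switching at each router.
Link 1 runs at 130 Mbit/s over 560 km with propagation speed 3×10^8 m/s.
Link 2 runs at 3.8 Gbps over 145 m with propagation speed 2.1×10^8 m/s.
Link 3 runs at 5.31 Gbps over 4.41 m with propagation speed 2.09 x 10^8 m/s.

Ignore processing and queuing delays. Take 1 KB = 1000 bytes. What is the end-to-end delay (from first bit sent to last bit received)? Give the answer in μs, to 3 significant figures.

L = 41600 bits.
Transmission delays (L/R per hop): 320, 10.9474, 7.83427 μs; sum = 338.782 μs.
Propagation delays (d/s per hop): 1866.67, 0.690476, 0.0211005 μs; sum = 1867.38 μs.
End-to-end = 2210 μs.

2210 μs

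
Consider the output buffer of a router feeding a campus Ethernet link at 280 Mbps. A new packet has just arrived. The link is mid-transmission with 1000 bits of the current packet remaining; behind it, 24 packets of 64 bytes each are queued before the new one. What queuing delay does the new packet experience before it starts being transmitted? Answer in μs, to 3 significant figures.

Each queued packet: L/R = 512/280000000 = 1.82857 μs.
24 queued → 43.8857 μs.
Plus remaining 1000 bits of current packet: 3.57143 μs.
Queuing delay = 47.5 μs.

47.5 μs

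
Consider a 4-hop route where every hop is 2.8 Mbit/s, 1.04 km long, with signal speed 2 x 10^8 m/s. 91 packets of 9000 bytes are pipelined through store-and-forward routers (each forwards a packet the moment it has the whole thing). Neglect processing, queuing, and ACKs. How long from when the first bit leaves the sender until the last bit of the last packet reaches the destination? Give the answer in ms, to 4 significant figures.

2417 ms

Per-hop transmission t_tx = L/R = 72000/2800000 = 25.7143 ms.
Per-hop propagation t_prop = 1040/200000000 = 0.0052 ms.
Pipeline fill: first packet needs 4·t_tx to clear all hops; remaining 90 packets each add one t_tx.
Total = (4+91-1)·t_tx + 4·t_prop = 94·25.7143 + 4·0.0052 = 2417 ms.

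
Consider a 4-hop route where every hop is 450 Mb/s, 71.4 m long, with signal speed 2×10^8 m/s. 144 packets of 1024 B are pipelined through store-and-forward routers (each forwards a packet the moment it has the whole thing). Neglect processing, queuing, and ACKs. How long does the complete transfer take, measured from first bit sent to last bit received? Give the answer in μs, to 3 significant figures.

Per-hop transmission t_tx = L/R = 8192/450000000 = 18.2044 μs.
Per-hop propagation t_prop = 71.4/200000000 = 0.357 μs.
Pipeline fill: first packet needs 4·t_tx to clear all hops; remaining 143 packets each add one t_tx.
Total = (4+144-1)·t_tx + 4·t_prop = 147·18.2044 + 4·0.357 = 2680 μs.

2680 μs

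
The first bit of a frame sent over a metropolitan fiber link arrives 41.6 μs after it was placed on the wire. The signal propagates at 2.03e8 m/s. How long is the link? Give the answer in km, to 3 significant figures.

8.44 km

d = s × t_prop = 2.03e+08 × 4.16e-05 = 8.44 km.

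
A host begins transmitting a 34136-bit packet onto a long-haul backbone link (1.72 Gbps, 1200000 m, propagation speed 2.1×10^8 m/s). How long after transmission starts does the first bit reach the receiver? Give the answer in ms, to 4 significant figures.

5.714 ms

First bit experiences only propagation delay: d/s = 1200000/210000000 = 5.714 ms.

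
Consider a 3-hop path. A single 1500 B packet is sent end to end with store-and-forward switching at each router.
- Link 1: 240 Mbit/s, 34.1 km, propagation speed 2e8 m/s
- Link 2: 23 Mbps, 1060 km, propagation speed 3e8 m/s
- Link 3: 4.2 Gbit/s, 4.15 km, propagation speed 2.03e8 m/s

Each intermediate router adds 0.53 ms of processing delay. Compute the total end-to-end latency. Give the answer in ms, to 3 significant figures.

5.36 ms

L = 1500 × 8 = 12000 bits.
Transmission delays (L/R per hop): 0.05, 0.521739, 0.00285714 ms; sum = 0.574596 ms.
Propagation delays (d/s per hop): 0.1705, 3.53333, 0.0204433 ms; sum = 3.72428 ms.
Processing at 2 router(s): 2 × 0.53 ms = 1.06 ms.
End-to-end = 5.36 ms.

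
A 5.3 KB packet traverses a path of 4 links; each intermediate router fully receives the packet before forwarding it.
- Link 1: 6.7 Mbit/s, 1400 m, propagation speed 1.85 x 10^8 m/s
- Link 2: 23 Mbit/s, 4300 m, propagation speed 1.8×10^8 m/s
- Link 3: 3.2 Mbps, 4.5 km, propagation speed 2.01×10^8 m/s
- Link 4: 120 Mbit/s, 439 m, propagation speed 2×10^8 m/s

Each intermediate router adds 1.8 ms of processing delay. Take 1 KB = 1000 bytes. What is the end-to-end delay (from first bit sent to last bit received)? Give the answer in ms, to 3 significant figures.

27.2 ms

L = 42400 bits.
Transmission delays (L/R per hop): 6.32836, 1.84348, 13.25, 0.353333 ms; sum = 21.7752 ms.
Propagation delays (d/s per hop): 0.00756757, 0.0238889, 0.0223881, 0.002195 ms; sum = 0.0560395 ms.
Processing at 3 router(s): 3 × 1.8 ms = 5.4 ms.
End-to-end = 27.2 ms.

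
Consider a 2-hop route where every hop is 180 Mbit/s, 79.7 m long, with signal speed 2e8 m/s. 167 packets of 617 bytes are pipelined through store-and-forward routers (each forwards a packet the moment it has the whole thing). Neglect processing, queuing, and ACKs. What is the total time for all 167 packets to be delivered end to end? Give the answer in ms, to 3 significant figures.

4.61 ms

Per-hop transmission t_tx = L/R = 4936/180000000 = 0.0274222 ms.
Per-hop propagation t_prop = 79.7/200000000 = 0.0003985 ms.
Pipeline fill: first packet needs 2·t_tx to clear all hops; remaining 166 packets each add one t_tx.
Total = (2+167-1)·t_tx + 2·t_prop = 168·0.0274222 + 2·0.0003985 = 4.61 ms.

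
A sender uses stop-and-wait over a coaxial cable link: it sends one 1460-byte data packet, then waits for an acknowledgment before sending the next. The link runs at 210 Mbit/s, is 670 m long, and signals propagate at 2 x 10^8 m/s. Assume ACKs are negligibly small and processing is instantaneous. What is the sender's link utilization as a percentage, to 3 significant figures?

89.2 %

t_tx = L/R = 11680/210000000 = 5.5619e-05 s.
t_prop = 670/200000000 = 3.35e-06 s; RTT = 6.7e-06 s.
Cycle = t_tx + RTT = 6.2319e-05 s.
Utilization = t_tx / cycle = 5.5619e-05/6.2319e-05 = 89.2 %.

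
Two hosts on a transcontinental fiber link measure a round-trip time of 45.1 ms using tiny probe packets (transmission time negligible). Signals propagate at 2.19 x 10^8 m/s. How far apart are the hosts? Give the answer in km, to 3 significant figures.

4940 km

One-way propagation = RTT/2 = 22.55 ms.
d = s × t = 219000000 × 0.02255 = 4940 km.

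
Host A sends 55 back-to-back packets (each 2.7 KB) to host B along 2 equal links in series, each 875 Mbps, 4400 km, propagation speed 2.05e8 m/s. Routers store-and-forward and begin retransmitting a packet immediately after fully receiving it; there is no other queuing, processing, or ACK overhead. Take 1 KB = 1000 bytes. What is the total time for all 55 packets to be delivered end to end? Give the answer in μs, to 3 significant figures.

Per-hop transmission t_tx = L/R = 21600/875000000 = 24.6857 μs.
Per-hop propagation t_prop = 4400000/2.05e+08 = 21463.4 μs.
Pipeline fill: first packet needs 2·t_tx to clear all hops; remaining 54 packets each add one t_tx.
Total = (2+55-1)·t_tx + 2·t_prop = 56·24.6857 + 2·21463.4 = 44300 μs.

44300 μs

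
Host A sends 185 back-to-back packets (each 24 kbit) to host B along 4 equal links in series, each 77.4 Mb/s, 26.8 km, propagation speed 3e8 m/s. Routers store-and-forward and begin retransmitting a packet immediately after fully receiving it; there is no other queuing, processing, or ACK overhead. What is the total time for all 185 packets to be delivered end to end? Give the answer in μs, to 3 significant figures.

58700 μs

Per-hop transmission t_tx = L/R = 24000/77400000 = 310.078 μs.
Per-hop propagation t_prop = 26800/300000000 = 89.3333 μs.
Pipeline fill: first packet needs 4·t_tx to clear all hops; remaining 184 packets each add one t_tx.
Total = (4+185-1)·t_tx + 4·t_prop = 188·310.078 + 4·89.3333 = 58700 μs.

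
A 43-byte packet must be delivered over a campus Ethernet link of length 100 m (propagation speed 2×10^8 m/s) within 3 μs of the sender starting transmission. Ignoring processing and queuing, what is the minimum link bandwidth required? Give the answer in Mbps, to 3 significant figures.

138 Mbps

L = 344 bits.
Propagation delay = 100 / 200000000 = 0.5 μs.
Transmission budget = 3 − 0.5 = 2.5 μs.
R ≥ L / t_tx = 344 bits / 2.5e-06 s = 138 Mbps.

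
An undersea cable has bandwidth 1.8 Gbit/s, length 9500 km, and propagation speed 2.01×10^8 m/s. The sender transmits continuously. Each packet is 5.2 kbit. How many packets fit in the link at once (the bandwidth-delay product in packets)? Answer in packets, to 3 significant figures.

Propagation delay = 9500000 / 2.01e+08 = 0.0472637 s.
BDP = R × t_prop = 1800000000 × 0.0472637 = 85074600 bits.
In packets of 5200 bits: 16400 packets.

16400 packets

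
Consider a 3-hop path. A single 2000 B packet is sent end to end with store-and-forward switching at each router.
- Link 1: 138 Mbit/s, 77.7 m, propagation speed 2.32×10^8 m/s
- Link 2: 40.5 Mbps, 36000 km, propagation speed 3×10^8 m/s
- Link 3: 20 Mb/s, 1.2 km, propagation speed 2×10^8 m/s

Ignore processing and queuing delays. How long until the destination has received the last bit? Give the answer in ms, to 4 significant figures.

121.3 ms

L = 2000 × 8 = 16000 bits.
Transmission delays (L/R per hop): 0.115942, 0.395062, 0.8 ms; sum = 1.311 ms.
Propagation delays (d/s per hop): 0.000334914, 120, 0.006 ms; sum = 120.006 ms.
End-to-end = 121.3 ms.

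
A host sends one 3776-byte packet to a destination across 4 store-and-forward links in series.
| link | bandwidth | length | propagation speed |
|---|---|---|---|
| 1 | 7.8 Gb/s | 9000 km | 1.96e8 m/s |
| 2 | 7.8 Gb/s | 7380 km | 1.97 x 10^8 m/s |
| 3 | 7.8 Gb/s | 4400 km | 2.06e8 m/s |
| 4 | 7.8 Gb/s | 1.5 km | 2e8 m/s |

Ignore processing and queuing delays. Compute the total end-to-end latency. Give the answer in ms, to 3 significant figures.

L = 3776 × 8 = 30208 bits.
Transmission delay per hop = L/R = 30208/7800000000 = 0.00387282 ms; 4 hops → 0.0154913 ms.
Propagation delays (d/s per hop): 45.9184, 37.4619, 21.3592, 0.0075 ms; sum = 104.747 ms.
End-to-end = 105 ms.

105 ms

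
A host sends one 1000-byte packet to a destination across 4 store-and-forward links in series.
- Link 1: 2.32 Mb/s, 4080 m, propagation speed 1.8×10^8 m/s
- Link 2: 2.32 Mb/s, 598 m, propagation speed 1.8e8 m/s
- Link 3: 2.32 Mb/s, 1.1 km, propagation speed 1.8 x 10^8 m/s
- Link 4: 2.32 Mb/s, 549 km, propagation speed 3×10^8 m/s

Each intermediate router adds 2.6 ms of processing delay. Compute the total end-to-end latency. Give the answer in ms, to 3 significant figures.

L = 1000 × 8 = 8000 bits.
Transmission delay per hop = L/R = 8000/2320000 = 3.44828 ms; 4 hops → 13.7931 ms.
Propagation delays (d/s per hop): 0.0226667, 0.00332222, 0.00611111, 1.83 ms; sum = 1.8621 ms.
Processing at 3 router(s): 3 × 2.6 ms = 7.8 ms.
End-to-end = 23.5 ms.

23.5 ms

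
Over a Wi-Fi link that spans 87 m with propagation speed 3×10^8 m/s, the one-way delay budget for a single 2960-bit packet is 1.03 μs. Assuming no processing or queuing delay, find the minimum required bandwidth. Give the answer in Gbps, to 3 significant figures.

Propagation delay = 87 / 300000000 = 0.29 μs.
Transmission budget = 1.03 − 0.29 = 0.74 μs.
R ≥ L / t_tx = 2960 bits / 7.4e-07 s = 4.00 Gbps.

4.00 Gbps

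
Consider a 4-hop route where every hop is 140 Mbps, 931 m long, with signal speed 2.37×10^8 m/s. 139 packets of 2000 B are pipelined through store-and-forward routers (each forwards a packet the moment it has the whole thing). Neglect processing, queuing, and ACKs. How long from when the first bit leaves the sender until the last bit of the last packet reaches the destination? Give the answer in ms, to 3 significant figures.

16.2 ms

Per-hop transmission t_tx = L/R = 16000/140000000 = 0.114286 ms.
Per-hop propagation t_prop = 931/237000000 = 0.00392827 ms.
Pipeline fill: first packet needs 4·t_tx to clear all hops; remaining 138 packets each add one t_tx.
Total = (4+139-1)·t_tx + 4·t_prop = 142·0.114286 + 4·0.00392827 = 16.2 ms.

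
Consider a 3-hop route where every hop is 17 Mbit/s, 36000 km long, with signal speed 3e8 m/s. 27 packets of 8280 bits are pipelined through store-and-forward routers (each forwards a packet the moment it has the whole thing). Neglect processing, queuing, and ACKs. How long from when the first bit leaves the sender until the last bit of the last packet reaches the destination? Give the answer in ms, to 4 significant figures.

374.1 ms

Per-hop transmission t_tx = L/R = 8280/17000000 = 0.487059 ms.
Per-hop propagation t_prop = 36000000/300000000 = 120 ms.
Pipeline fill: first packet needs 3·t_tx to clear all hops; remaining 26 packets each add one t_tx.
Total = (3+27-1)·t_tx + 3·t_prop = 29·0.487059 + 3·120 = 374.1 ms.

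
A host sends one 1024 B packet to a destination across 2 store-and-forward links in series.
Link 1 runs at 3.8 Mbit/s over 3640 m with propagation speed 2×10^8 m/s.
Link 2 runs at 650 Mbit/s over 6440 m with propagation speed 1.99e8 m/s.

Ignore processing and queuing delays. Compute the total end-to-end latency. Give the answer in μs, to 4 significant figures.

2219 μs

L = 1024 × 8 = 8192 bits.
Transmission delays (L/R per hop): 2155.79, 12.6031 μs; sum = 2168.39 μs.
Propagation delays (d/s per hop): 18.2, 32.3618 μs; sum = 50.5618 μs.
End-to-end = 2219 μs.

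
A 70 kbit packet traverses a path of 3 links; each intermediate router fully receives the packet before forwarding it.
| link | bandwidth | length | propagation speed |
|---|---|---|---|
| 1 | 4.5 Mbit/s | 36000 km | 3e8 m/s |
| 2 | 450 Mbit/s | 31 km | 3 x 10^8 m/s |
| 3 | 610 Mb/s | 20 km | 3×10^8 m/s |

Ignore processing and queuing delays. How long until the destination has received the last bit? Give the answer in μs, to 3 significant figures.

L = 70000 bits.
Transmission delays (L/R per hop): 15555.6, 155.556, 114.754 μs; sum = 15825.9 μs.
Propagation delays (d/s per hop): 120000, 103.333, 66.6667 μs; sum = 120170 μs.
End-to-end = 136000 μs.

136000 μs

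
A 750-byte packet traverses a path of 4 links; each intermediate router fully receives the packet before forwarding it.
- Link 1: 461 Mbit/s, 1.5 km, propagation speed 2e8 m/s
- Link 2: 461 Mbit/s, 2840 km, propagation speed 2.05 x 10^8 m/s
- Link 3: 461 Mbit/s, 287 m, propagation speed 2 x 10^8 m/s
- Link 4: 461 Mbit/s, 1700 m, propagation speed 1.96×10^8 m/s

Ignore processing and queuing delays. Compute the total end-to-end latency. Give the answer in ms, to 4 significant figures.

L = 750 × 8 = 6000 bits.
Transmission delay per hop = L/R = 6000/461000000 = 0.0130152 ms; 4 hops → 0.0520607 ms.
Propagation delays (d/s per hop): 0.0075, 13.8537, 0.001435, 0.00867347 ms; sum = 13.8713 ms.
End-to-end = 13.92 ms.

13.92 ms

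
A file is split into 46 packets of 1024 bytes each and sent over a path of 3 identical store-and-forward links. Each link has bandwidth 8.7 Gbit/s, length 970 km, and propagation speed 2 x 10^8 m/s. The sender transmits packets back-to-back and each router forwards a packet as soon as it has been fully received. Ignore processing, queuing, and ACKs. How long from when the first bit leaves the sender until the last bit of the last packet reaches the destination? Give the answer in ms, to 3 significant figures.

Per-hop transmission t_tx = L/R = 8192/8700000000 = 0.000941609 ms.
Per-hop propagation t_prop = 970000/200000000 = 4.85 ms.
Pipeline fill: first packet needs 3·t_tx to clear all hops; remaining 45 packets each add one t_tx.
Total = (3+46-1)·t_tx + 3·t_prop = 48·0.000941609 + 3·4.85 = 14.6 ms.

14.6 ms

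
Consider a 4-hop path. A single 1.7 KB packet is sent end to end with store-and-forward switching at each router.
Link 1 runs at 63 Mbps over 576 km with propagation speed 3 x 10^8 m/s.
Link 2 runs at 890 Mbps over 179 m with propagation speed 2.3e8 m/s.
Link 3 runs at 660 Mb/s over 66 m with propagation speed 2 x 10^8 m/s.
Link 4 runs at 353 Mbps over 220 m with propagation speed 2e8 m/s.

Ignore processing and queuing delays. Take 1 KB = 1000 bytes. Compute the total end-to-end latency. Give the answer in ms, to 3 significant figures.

L = 13600 bits.
Transmission delays (L/R per hop): 0.215873, 0.0152809, 0.0206061, 0.0385269 ms; sum = 0.290287 ms.
Propagation delays (d/s per hop): 1.92, 0.000778261, 0.00033, 0.0011 ms; sum = 1.92221 ms.
End-to-end = 2.21 ms.

2.21 ms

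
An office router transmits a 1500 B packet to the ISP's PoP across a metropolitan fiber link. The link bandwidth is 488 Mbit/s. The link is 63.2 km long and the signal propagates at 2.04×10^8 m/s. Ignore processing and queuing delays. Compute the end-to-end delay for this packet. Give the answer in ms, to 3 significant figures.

L = 1500 × 8 = 12000 bits.
Transmission delay = L/R = 12000 / 488000000 = 0.0245902 ms.
Propagation delay = d/s = 63200 m / 204000000 m/s = 0.309804 ms.
Total = 0.334 ms.

0.334 ms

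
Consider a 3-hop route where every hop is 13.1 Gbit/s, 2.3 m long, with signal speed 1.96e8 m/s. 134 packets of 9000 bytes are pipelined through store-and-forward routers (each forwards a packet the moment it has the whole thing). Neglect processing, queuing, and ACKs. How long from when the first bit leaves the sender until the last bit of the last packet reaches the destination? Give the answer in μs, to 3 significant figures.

Per-hop transmission t_tx = L/R = 72000/13100000000 = 5.49618 μs.
Per-hop propagation t_prop = 2.3/196000000 = 0.0117347 μs.
Pipeline fill: first packet needs 3·t_tx to clear all hops; remaining 133 packets each add one t_tx.
Total = (3+134-1)·t_tx + 3·t_prop = 136·5.49618 + 3·0.0117347 = 748 μs.

748 μs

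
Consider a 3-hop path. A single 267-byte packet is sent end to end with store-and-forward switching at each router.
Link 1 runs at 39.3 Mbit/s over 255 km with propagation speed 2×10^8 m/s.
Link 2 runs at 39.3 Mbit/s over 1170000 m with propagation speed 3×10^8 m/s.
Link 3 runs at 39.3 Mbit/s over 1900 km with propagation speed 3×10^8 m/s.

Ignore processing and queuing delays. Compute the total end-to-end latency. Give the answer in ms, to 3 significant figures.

11.7 ms

L = 267 × 8 = 2136 bits.
Transmission delay per hop = L/R = 2136/39300000 = 0.0543511 ms; 3 hops → 0.163053 ms.
Propagation delays (d/s per hop): 1.275, 3.9, 6.33333 ms; sum = 11.5083 ms.
End-to-end = 11.7 ms.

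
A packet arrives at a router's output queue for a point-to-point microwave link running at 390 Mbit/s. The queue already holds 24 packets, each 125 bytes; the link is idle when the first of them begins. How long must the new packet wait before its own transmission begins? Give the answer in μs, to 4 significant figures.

61.54 μs

Each queued packet: L/R = 1000/390000000 = 2.5641 μs.
24 queued → 61.5385 μs.
Queuing delay = 61.54 μs.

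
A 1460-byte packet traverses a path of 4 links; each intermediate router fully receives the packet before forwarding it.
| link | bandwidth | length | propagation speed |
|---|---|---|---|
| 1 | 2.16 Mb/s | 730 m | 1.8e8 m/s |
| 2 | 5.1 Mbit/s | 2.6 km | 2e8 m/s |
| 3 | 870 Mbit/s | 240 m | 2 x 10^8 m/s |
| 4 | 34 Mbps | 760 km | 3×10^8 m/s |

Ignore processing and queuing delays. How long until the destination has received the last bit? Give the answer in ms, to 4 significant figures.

10.61 ms

L = 1460 × 8 = 11680 bits.
Transmission delays (L/R per hop): 5.40741, 2.2902, 0.0134253, 0.343529 ms; sum = 8.05456 ms.
Propagation delays (d/s per hop): 0.00405556, 0.013, 0.0012, 2.53333 ms; sum = 2.55159 ms.
End-to-end = 10.61 ms.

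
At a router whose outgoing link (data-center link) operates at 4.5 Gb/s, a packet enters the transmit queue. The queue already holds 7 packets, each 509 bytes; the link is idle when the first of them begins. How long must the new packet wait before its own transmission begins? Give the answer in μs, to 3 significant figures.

6.33 μs

Each queued packet: L/R = 4072/4500000000 = 0.904889 μs.
7 queued → 6.33422 μs.
Queuing delay = 6.33 μs.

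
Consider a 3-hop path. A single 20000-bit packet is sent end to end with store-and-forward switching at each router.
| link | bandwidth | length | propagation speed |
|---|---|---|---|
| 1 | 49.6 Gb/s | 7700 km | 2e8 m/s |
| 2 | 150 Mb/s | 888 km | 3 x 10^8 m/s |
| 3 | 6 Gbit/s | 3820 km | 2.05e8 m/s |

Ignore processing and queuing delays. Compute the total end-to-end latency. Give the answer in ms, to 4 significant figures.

Transmission delays (L/R per hop): 0.000403226, 0.133333, 0.00333333 ms; sum = 0.13707 ms.
Propagation delays (d/s per hop): 38.5, 2.96, 18.6341 ms; sum = 60.0941 ms.
End-to-end = 60.23 ms.

60.23 ms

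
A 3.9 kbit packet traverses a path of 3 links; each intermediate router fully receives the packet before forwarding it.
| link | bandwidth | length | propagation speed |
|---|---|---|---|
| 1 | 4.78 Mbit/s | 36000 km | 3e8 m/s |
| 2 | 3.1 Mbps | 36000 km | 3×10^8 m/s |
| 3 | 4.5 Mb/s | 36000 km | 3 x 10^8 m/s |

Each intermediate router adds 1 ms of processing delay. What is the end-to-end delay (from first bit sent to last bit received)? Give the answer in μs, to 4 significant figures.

L = 3900 bits.
Transmission delays (L/R per hop): 815.9, 1258.06, 866.667 μs; sum = 2940.63 μs.
Propagation delays (d/s per hop): 120000, 120000, 120000 μs; sum = 360000 μs.
Processing at 2 router(s): 2 × 1 ms = 2000 μs.
End-to-end = 364900 μs.

364900 μs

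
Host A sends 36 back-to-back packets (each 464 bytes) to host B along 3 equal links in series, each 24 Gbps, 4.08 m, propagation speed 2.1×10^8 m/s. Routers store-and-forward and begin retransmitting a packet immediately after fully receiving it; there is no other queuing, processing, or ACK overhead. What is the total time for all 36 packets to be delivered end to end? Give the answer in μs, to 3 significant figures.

Per-hop transmission t_tx = L/R = 3712/24000000000 = 0.154667 μs.
Per-hop propagation t_prop = 4.08/210000000 = 0.0194286 μs.
Pipeline fill: first packet needs 3·t_tx to clear all hops; remaining 35 packets each add one t_tx.
Total = (3+36-1)·t_tx + 3·t_prop = 38·0.154667 + 3·0.0194286 = 5.94 μs.

5.94 μs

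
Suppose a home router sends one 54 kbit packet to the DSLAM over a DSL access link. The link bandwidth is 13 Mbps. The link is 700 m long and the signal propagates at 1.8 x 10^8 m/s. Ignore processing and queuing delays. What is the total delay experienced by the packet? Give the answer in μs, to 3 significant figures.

L = 54000 bits.
Transmission delay = L/R = 54000 / 13000000 = 4153.85 μs.
Propagation delay = d/s = 700 m / 180000000 m/s = 3.88889 μs.
Total = 4160 μs.

4160 μs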